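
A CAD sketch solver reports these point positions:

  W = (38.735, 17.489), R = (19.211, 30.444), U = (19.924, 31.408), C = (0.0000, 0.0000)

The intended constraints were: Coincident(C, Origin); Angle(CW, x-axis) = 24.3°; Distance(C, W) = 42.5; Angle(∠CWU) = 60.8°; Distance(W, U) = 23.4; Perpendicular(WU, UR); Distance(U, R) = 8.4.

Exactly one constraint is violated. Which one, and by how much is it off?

Distance(U, R) = 8.4 — off by 7.20.

C = (0.00, 0.00) ✓; CW at 24.30° ✓; |CW| = 42.50 ✓; ∠CWU = 60.80° ✓; |WU| = 23.40 ✓; ∠(WU, UR) = 90.01° ✓; |UR| = 1.199 ✗.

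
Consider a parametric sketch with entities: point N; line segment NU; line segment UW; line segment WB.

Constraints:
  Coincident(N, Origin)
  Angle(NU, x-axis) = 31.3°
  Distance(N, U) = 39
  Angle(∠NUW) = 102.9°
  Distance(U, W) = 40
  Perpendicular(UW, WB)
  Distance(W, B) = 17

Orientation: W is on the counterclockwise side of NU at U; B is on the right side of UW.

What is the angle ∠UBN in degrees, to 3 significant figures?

25.5°

∠NUW = 102.9°, so UW runs at 31.3° + (180° − 102.9°) = 108° from the x-axis; with |UW| = 40.0, W = U + 40.0·(cos 108°, sin 108°) = (20.7, 58.2). The perpendicularity gives WB at right angles to UW; with |WB| = 17.0 on the right of UW, B = W + 17.0·(0.949, 0.316) = (36.8, 63.6). Then cos ∠UBN = BU·BN / (|BU||BN|), giving 25.5°.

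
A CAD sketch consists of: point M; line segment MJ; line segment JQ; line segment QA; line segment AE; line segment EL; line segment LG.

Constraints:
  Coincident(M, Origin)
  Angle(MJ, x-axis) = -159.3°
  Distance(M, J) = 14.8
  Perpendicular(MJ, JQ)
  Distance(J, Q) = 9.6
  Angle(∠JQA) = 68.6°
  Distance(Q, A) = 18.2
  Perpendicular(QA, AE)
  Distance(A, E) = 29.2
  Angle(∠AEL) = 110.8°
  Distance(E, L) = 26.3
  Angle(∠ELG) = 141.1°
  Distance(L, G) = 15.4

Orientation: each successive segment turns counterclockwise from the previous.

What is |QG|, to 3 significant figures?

39.8

∠AEL = 110.8° gives EL at -159° from the x-axis; with |EL| = 26.3, L = (-41.0, 10.1). ∠ELG = 141.1° gives LG at -120° from the x-axis; with |LG| = 15.4, G = (-48.7, -3.26). Then |QG| = |G − Q| = 39.8.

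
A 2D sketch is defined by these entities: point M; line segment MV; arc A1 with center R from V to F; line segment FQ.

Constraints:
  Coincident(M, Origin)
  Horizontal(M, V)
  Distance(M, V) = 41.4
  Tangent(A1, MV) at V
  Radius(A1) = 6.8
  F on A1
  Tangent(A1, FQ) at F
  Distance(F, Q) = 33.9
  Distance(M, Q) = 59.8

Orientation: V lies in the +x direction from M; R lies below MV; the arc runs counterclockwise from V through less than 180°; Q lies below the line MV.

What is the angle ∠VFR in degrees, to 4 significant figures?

37.82°

Checks: |RF| = 6.800 ✓; ∠(RF, FQ) = 90.00° ✓; |FQ| = 33.90 ✓; |MQ| = 59.80 ✓.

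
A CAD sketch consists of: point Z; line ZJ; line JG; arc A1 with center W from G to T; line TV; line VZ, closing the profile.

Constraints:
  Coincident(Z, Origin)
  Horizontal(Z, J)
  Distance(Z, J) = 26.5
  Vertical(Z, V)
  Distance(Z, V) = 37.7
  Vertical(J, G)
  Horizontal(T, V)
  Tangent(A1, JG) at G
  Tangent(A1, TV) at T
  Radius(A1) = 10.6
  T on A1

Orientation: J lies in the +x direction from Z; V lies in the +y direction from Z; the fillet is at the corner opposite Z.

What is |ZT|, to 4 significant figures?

40.92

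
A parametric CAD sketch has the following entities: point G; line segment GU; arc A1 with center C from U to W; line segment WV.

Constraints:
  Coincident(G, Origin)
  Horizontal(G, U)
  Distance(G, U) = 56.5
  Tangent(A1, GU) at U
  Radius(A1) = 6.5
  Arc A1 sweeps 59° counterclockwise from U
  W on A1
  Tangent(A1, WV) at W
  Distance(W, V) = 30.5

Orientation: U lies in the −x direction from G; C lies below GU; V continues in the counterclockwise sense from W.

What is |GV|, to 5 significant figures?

83.114

G is at the origin; GU is horizontal with |GU| = 56.5 and U on the −x side, so U = (-56.500, 0.0000). Tangency of A1 to GU means the radius CU is perpendicular to GU, so C = U + (0, -6.5) = (-56.500, -6.5000). On A1, U sits at bearing 90° from C; a 59° counterclockwise sweep puts W at bearing 149°, so W = C + 6.5·(cos 149°, sin 149°) = (-62.072, -3.1523). Tangency of A1 to WV means the radius CW is perpendicular to WV, so WV runs along (−sin 149°, cos 149°); with |WV| = 30.5, V = (-77.780, -29.296). Then |GV| = |V − G| = 83.114.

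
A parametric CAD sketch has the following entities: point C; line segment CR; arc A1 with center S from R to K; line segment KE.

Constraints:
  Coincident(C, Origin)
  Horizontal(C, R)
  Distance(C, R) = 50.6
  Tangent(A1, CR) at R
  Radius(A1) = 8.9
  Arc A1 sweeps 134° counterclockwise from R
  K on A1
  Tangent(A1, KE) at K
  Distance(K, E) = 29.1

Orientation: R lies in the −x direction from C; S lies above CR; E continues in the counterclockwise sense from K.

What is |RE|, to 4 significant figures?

38.57

On A1, R sits at bearing -90° from S; a 134° counterclockwise sweep puts K at bearing 44°, so K = S + 8.9·(cos 44°, sin 44°) = (-44.20, 15.08). The tangent condition forces SK to be normal to KE, so KE runs along (−sin 44°, cos 44°); with |KE| = 29.1, E = (-64.41, 36.02). Then |RE| = |E − R| = 38.57.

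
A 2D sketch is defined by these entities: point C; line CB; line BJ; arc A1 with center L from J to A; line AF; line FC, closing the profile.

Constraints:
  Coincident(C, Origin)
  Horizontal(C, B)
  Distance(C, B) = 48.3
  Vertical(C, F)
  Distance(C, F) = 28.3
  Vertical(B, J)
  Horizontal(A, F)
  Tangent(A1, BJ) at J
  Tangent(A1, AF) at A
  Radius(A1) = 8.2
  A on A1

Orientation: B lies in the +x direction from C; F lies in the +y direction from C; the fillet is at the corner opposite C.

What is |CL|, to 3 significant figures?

44.9

C is at the origin; C and B share the same y with |CB| = 48.3 and B on the +x side, so B = (48.3, 0.00). CF is vertical with |CF| = 28.3 and F on the +y side, so F = (0.00, 28.3). The virtual corner opposite C is at (48.3, 28.3). The tangent condition forces LJ to be normal to BJ and since A1 is tangent to AF there, LA ⟂ AF, with radius 8.2, so the center L sits 8.2 in from both sides at L = (40.1, 20.1). Then |CL| = |L − C| = 44.9.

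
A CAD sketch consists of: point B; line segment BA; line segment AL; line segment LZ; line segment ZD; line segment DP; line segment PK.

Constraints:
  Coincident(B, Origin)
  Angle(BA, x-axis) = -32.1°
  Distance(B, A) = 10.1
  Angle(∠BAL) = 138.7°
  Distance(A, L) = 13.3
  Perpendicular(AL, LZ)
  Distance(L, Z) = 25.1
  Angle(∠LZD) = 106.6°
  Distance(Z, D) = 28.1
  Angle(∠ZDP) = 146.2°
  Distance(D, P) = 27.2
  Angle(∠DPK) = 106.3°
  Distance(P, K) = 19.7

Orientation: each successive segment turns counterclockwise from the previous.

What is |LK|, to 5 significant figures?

52.878

B is at the origin; BA runs at -32.1° with length 10.1, so A = (8.5559, -5.3671). ∠BAL = 138.7° gives AL at 9.2000° from the x-axis; with |AL| = 13.3, L = (21.685, -3.2407). AL ⟂ LZ, so LZ runs at 99.200°; with |LZ| = 25.1, Z = (17.672, 21.536). ∠LZD = 106.6° gives ZD at 172.60° from the x-axis; with |ZD| = 28.1, D = (-10.194, 25.156). ∠ZDP = 146.2° gives DP at -153.60° from the x-axis; with |DP| = 27.2, P = (-34.557, 13.061). ∠DPK = 106.3° gives PK at -79.900° from the x-axis; with |PK| = 19.7, K = (-31.103, -6.3332). Then |LK| = |K − L| = 52.878.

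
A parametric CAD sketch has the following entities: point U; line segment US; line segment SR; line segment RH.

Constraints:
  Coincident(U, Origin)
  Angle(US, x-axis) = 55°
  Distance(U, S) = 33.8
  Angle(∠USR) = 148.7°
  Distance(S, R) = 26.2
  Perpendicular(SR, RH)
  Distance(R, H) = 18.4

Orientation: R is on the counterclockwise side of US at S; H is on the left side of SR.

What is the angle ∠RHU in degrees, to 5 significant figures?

89.126°

U is at the origin; US runs at 55.0° with length 33.8, so S = 33.8·(cos 55.0°, sin 55.0°) = (19.387, 27.687). ∠USR = 148.7°, so SR runs at 55.0° + (180° − 148.7°) = 86.300° from the x-axis; with |SR| = 26.2, R = S + 26.2·(cos 86.300°, sin 86.300°) = (21.078, 53.833). The perpendicularity gives RH at right angles to SR; with |RH| = 18.4 on the left of SR, H = R + 18.4·(-0.99792, 0.064532) = (2.7160, 55.020). Then cos ∠RHU = HR·HU / (|HR||HU|), giving 89.126°.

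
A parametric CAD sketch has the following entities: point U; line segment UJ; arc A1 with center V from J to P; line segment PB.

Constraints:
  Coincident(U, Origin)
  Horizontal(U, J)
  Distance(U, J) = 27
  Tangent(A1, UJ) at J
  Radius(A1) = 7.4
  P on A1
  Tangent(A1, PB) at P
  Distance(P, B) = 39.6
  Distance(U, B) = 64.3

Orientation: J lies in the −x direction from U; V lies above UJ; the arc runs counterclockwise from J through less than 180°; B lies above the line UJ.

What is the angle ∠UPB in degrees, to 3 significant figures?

165°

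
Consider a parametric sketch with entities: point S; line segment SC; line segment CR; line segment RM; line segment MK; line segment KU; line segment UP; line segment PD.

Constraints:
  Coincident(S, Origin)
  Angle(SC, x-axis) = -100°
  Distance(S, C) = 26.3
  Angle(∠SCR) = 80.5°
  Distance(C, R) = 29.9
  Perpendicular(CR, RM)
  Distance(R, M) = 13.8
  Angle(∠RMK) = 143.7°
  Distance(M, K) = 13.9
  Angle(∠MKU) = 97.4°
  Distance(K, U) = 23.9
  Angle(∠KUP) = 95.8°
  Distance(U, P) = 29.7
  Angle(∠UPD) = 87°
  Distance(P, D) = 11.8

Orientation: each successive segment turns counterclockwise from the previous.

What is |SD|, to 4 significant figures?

39.32

S is at the origin; SC runs at -100.0° with length 26.3, so C = (-4.567, -25.90). ∠SCR = 80.5° gives CR at -0.5000° from the x-axis; with |CR| = 29.9, R = (25.33, -26.16). CR ⟂ RM, so RM runs at 89.50°; with |RM| = 13.8, M = (25.45, -12.36). ∠RMK = 143.7° gives MK at 125.8° from the x-axis; with |MK| = 13.9, K = (17.32, -1.088). ∠MKU = 97.4° gives KU at -151.6° from the x-axis; with |KU| = 23.9, U = (-3.702, -12.46). ∠KUP = 95.8° gives UP at -67.40° from the x-axis; with |UP| = 29.7, P = (7.711, -39.87). ∠UPD = 87.0° gives PD at 25.60° from the x-axis; with |PD| = 11.8, D = (18.35, -34.78). Then |SD| = |D − S| = 39.32.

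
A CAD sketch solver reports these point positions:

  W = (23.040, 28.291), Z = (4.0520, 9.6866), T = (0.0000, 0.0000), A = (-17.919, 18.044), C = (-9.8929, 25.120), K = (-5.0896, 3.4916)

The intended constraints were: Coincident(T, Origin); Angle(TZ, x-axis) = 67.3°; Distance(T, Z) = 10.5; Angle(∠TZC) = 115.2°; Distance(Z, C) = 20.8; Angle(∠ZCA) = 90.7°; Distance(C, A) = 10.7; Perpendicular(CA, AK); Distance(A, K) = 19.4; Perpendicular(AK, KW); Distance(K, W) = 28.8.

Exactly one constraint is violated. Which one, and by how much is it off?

Distance(K, W) = 28.8 — off by 8.70.

T = (0.00, 0.00) ✓; TZ at 67.30° ✓; |TZ| = 10.50 ✓; ∠TZC = 115.2° ✓; |ZC| = 20.80 ✓; ∠ZCA = 90.70° ✓; |CA| = 10.70 ✓; ∠(CA, AK) = 90.00° ✓; |AK| = 19.40 ✓; ∠(AK, KW) = 90.00° ✓; |KW| = 37.50 ✗.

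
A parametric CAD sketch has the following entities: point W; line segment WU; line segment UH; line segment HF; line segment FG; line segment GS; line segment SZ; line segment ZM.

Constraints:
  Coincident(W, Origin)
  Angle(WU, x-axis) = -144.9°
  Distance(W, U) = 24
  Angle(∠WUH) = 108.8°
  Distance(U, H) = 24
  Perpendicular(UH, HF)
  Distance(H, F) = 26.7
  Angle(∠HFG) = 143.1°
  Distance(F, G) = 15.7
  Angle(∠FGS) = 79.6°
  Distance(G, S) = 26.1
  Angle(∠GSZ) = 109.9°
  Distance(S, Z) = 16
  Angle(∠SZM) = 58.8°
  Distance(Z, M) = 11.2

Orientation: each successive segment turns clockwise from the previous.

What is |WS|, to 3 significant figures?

5.31

W is at the origin; WU runs at -144.9° with length 24.0, so U = (-19.6, -13.8). ∠WUH = 108.8° gives UH at 144° from the x-axis; with |UH| = 24.0, H = (-39.0, 0.341). UH ⟂ HF, so HF runs at 53.9°; with |HF| = 26.7, F = (-23.3, 21.9). ∠HFG = 143.1° gives FG at 17.0° from the x-axis; with |FG| = 15.7, G = (-8.28, 26.5). ∠FGS = 79.6° gives GS at -83.4° from the x-axis; with |GS| = 26.1, S = (-5.28, 0.577). Then |WS| = |S − W| = 5.31.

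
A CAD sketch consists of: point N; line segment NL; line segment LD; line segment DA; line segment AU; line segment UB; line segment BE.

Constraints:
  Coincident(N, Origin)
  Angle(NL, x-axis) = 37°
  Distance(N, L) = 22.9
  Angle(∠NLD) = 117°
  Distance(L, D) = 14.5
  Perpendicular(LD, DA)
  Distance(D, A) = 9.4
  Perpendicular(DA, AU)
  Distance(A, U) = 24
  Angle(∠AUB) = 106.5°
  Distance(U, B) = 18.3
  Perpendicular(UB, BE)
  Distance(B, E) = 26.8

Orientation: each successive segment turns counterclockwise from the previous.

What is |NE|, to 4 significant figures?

42.02

N is at the origin; NL runs at 37.0° with length 22.9, so L = (18.29, 13.78). ∠NLD = 117.0° gives LD at 100.0° from the x-axis; with |LD| = 14.5, D = (15.77, 28.06). LD ⟂ DA, so DA runs at -170.0°; with |DA| = 9.4, A = (6.514, 26.43). DA ⟂ AU, so AU runs at -80.00°; with |AU| = 24.0, U = (10.68, 2.794). ∠AUB = 106.5° gives UB at -6.500° from the x-axis; with |UB| = 18.3, B = (28.86, 0.7220). UB is perpendicular to BE, so BE runs at 83.50°; with |BE| = 26.8, E = (31.90, 27.35). Then |NE| = |E − N| = 42.02.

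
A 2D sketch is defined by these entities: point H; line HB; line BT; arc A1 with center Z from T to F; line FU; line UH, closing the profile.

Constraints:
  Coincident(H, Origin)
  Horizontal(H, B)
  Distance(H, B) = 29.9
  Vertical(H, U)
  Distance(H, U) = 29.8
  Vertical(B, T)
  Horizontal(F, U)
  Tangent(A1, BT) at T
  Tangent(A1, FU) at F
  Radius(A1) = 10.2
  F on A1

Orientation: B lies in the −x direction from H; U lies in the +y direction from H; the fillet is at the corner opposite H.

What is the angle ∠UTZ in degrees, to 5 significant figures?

18.836°

H is at the origin; HB is horizontal with |HB| = 29.9 and B on the −x side, so B = (-29.900, 0.0000). HU is vertical with |HU| = 29.8 and U on the +y side, so U = (0.0000, 29.800). The virtual corner opposite H is at (-29.900, 29.800). A1 meets BT tangentially, so ZT is at right angles to BT and tangency of A1 to FU means the radius ZF is perpendicular to FU, with radius 10.2, so the center Z sits 10.2 in from both sides at Z = (-19.700, 19.600). That places the tangent points at T = (-29.900, 19.600) on BT and F = (-19.700, 29.800) on FU. Then cos ∠UTZ = TU·TZ / (|TU||TZ|), giving 18.836°.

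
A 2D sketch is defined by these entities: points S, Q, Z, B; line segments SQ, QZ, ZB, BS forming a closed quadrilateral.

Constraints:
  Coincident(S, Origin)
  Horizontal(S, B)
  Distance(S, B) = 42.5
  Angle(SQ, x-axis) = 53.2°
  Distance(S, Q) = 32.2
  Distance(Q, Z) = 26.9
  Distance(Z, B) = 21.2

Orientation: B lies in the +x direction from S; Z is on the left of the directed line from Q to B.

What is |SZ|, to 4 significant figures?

50.32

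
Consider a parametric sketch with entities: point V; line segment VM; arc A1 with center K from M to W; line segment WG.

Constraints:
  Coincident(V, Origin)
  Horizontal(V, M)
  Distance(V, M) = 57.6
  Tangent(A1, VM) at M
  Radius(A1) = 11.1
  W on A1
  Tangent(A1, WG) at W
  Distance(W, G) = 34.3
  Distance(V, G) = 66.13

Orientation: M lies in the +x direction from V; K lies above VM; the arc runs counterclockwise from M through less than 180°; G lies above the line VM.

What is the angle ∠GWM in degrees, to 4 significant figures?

118.1°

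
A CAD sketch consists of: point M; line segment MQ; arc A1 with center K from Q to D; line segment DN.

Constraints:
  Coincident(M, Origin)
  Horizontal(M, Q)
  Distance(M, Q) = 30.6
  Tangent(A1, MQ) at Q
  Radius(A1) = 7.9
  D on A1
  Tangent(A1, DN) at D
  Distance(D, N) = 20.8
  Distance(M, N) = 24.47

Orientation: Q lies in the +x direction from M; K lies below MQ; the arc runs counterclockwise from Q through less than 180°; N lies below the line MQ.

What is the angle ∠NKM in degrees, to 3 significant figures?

50.5°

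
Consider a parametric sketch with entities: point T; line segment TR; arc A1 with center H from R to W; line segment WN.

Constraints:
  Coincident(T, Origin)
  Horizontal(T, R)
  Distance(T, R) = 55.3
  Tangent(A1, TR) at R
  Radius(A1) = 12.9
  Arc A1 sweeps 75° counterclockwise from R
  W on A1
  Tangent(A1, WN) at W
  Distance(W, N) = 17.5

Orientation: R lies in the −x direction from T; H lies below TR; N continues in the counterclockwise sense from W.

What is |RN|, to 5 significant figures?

31.449

On A1, R sits at bearing 90° from H; a 75° counterclockwise sweep puts W at bearing 165°, so W = H + 12.9·(cos 165°, sin 165°) = (-67.760, -9.5612). A1 meets WN tangentially, so HW is at right angles to WN, so WN runs along (−sin 165°, cos 165°); with |WN| = 17.5, N = (-72.290, -26.465). Then |RN| = |N − R| = 31.449.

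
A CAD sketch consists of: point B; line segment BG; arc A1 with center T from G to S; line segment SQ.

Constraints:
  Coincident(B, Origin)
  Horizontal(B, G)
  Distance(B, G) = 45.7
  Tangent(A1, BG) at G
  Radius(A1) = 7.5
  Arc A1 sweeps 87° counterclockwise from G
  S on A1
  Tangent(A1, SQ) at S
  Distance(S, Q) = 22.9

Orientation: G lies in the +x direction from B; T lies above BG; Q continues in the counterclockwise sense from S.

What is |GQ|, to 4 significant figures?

31.21

B is at the origin; BG is horizontal with |BG| = 45.7 and G on the +x side, so G = (45.70, 0.000). A1 meets BG tangentially, so TG is at right angles to BG, so T = G + (0, 7.5) = (45.70, 7.500). On A1, G sits at bearing -90° from T; an 87° counterclockwise sweep puts S at bearing -3°, so S = T + 7.5·(cos -3°, sin -3°) = (53.19, 7.107). Since A1 is tangent to SQ there, TS ⟂ SQ, so SQ runs along (−sin -3°, cos -3°); with |SQ| = 22.9, Q = (54.39, 29.98). Then |GQ| = |Q − G| = 31.21.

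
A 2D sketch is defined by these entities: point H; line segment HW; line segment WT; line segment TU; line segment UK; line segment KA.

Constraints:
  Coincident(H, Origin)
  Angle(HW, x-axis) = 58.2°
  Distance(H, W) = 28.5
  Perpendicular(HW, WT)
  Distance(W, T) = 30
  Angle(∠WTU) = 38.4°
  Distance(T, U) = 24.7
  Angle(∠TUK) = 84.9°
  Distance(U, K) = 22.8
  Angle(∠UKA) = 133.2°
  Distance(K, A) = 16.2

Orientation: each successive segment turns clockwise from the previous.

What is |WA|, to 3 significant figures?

19.6

H is at the origin; HW runs at 58.2° with length 28.5, so W = (15.0, 24.2). HW is perpendicular to WT, so WT runs at -31.8°; with |WT| = 30.0, T = (40.5, 8.41). ∠WTU = 38.4° gives TU at -173° from the x-axis; with |TU| = 24.7, U = (16.0, 5.57). ∠TUK = 84.9° gives UK at 91.5° from the x-axis; with |UK| = 22.8, K = (15.4, 28.4). ∠UKA = 133.2° gives KA at 44.7° from the x-axis; with |KA| = 16.2, A = (26.9, 39.8). Then |WA| = |A − W| = 19.6.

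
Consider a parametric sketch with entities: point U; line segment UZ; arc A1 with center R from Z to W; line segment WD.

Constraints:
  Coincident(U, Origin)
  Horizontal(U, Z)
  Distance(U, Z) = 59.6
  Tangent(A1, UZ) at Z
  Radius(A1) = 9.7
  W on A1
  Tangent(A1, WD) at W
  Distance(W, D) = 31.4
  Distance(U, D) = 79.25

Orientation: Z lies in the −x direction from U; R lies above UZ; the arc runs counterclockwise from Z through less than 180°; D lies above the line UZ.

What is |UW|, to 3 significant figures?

53.3

Checks: |UZ| = 59.60 ✓; |RW| = 9.700 ✓; ∠(RW, WD) = 90.00° ✓; |WD| = 31.40 ✓; |UD| = 79.25 ✓.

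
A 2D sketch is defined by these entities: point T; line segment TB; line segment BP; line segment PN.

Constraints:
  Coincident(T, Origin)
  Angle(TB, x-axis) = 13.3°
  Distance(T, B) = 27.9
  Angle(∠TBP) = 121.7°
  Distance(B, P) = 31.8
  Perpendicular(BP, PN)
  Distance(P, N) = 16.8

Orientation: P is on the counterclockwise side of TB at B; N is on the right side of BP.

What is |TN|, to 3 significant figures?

61.7

T is at the origin; TB runs at 13.3° with length 27.9, so B = 27.9·(cos 13.3°, sin 13.3°) = (27.2, 6.42). ∠TBP = 121.7°, so BP runs at 13.3° + (180° − 121.7°) = 71.6° from the x-axis; with |BP| = 31.8, P = B + 31.8·(cos 71.6°, sin 71.6°) = (37.2, 36.6). BP ⟂ PN; with |PN| = 16.8 on the right of BP, N = P + 16.8·(0.949, -0.316) = (53.1, 31.3). Then |TN| = |N − T| = 61.7.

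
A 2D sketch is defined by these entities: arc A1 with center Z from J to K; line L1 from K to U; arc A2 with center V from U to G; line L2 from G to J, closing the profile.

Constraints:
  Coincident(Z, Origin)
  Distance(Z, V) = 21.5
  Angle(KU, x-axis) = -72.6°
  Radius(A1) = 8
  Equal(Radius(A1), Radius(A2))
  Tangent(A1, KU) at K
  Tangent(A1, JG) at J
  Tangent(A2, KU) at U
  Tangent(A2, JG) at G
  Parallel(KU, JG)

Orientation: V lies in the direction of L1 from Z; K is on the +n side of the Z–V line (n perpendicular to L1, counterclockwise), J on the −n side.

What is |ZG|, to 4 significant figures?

22.94

The slot axis is L1's direction at -72.6°, so u = (cos -72.6°, sin -72.6°) = (0.2990, -0.9542) and n = (−sin -72.6°, cos -72.6°) = (0.9542, 0.2990). Z is at the origin and V lies 21.5 along u from Z, so V = 21.5·u = (6.429, -20.52). Tangency of A1 to both parallel lines with radius 8.0 puts K and J at Z ± 8.0·n: K = (7.634, 2.392), J = (-7.634, -2.392). Equal radii place U and G the same way about V: U = V + 8.0·n = (14.06, -18.12), G = V − 8.0·n = (-1.205, -22.91). Then |ZG| = |G − Z| = 22.94.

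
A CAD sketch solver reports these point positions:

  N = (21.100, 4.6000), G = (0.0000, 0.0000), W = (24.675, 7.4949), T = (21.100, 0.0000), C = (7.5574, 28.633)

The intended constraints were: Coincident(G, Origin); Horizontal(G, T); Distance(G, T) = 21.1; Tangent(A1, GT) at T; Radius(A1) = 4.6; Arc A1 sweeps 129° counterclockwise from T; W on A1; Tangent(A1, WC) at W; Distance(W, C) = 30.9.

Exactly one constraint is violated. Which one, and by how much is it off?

Distance(W, C) = 30.9 — off by 3.70.

G = (0.00, 0.00) ✓; G.y = 0.00, T.y = 0.00 ✓; |GT| = 21.10 ✓; ∠(NT, TG) = 90.00° ✓; |NT| = 4.600 ✓; bearing(N→W) − bearing(N→T) = 129.0° ✓; |NW| = 4.600 ✓; ∠(NW, WC) = 90.00° ✓; |WC| = 27.20 ✗.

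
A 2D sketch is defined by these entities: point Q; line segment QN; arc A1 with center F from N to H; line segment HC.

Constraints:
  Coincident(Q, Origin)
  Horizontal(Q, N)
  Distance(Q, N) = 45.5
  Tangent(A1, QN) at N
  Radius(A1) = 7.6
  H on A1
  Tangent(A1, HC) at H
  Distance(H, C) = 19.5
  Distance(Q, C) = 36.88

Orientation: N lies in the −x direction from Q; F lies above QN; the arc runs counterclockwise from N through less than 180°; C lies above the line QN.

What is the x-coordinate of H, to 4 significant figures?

-38.72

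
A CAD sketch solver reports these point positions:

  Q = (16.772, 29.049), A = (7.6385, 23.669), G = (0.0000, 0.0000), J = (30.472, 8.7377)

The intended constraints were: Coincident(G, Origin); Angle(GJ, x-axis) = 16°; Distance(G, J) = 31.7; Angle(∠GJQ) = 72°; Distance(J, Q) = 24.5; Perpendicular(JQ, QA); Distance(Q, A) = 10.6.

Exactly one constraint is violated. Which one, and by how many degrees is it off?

Perpendicular(JQ, QA) — off by 3.50°.

G = (0.00, 0.00) ✓; GJ at 16.00° ✓; |GJ| = 31.70 ✓; ∠GJQ = 72.00° ✓; |JQ| = 24.50 ✓; ∠(JQ, QA) = 86.50° ✗; |QA| = 10.60 ✓.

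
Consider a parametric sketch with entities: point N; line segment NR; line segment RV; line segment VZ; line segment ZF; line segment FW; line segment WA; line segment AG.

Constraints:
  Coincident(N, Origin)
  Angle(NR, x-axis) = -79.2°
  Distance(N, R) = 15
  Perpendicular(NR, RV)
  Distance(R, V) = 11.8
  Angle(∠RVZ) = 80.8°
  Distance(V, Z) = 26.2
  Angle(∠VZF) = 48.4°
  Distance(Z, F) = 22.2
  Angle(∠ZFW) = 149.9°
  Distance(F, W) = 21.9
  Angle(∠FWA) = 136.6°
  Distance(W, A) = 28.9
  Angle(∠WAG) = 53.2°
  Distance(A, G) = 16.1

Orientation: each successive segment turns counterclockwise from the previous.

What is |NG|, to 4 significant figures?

38.41

N is at the origin; NR runs at -79.2° with length 15.0, so R = (2.811, -14.73). NR ⟂ RV, so RV runs at 10.80°; with |RV| = 11.8, V = (14.40, -12.52). ∠RVZ = 80.8° gives VZ at 110.0° from the x-axis; with |VZ| = 26.2, Z = (5.441, 12.10). ∠VZF = 48.4° gives ZF at -118.4° from the x-axis; with |ZF| = 22.2, F = (-5.118, -7.431). ∠ZFW = 149.9° gives FW at -88.30° from the x-axis; with |FW| = 21.9, W = (-4.468, -29.32). ∠FWA = 136.6° gives WA at -44.90° from the x-axis; with |WA| = 28.9, A = (16.00, -49.72). ∠WAG = 53.2° gives AG at 81.90° from the x-axis; with |AG| = 16.1, G = (18.27, -33.78). Then |NG| = |G − N| = 38.41.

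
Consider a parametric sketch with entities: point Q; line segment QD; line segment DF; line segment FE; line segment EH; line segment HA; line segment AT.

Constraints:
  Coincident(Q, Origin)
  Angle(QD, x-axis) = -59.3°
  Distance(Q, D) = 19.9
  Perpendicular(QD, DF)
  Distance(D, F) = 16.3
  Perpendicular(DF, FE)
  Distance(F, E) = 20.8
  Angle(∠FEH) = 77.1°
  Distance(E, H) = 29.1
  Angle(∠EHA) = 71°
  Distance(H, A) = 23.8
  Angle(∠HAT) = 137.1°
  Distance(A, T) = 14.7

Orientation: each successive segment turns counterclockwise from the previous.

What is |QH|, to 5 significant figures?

13.300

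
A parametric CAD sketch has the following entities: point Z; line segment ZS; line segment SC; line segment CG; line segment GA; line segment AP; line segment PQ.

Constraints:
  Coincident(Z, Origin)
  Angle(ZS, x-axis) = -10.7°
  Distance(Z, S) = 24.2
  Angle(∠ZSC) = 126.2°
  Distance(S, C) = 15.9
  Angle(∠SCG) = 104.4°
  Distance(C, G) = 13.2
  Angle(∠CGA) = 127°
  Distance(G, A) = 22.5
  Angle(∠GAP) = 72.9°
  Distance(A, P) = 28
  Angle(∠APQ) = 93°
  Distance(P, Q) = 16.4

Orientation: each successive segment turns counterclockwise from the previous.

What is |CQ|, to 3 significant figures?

13.8

Z is at the origin; ZS runs at -10.7° with length 24.2, so S = (23.8, -4.49). ∠ZSC = 126.2° gives SC at 43.1° from the x-axis; with |SC| = 15.9, C = (35.4, 6.37). ∠SCG = 104.4° gives CG at 119° from the x-axis; with |CG| = 13.2, G = (29.0, 17.9). ∠CGA = 127.0° gives GA at 172° from the x-axis; with |GA| = 22.5, A = (6.79, 21.2). ∠GAP = 72.9° gives AP at -81.2° from the x-axis; with |AP| = 28.0, P = (11.1, -6.47). ∠APQ = 93.0° gives PQ at 5.80° from the x-axis; with |PQ| = 16.4, Q = (27.4, -4.82). Then |CQ| = |Q − C| = 13.8.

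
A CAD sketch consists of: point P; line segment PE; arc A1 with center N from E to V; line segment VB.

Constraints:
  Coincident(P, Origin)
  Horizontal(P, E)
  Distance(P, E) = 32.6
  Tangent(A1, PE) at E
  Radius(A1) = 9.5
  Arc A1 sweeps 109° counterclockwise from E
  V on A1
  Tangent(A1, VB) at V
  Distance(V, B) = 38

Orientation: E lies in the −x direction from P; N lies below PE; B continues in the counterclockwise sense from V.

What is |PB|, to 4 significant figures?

56.64

P is at the origin; P and E share the same y with |PE| = 32.6 and E on the −x side, so E = (-32.60, 0.000). The tangent condition forces NE to be normal to PE, so N = E + (0, -9.5) = (-32.60, -9.500). On A1, E sits at bearing 90° from N; a 109° counterclockwise sweep puts V at bearing 199°, so V = N + 9.5·(cos 199°, sin 199°) = (-41.58, -12.59). The tangent condition forces NV to be normal to VB, so VB runs along (−sin 199°, cos 199°); with |VB| = 38.0, B = (-29.21, -48.52). Then |PB| = |B − P| = 56.64.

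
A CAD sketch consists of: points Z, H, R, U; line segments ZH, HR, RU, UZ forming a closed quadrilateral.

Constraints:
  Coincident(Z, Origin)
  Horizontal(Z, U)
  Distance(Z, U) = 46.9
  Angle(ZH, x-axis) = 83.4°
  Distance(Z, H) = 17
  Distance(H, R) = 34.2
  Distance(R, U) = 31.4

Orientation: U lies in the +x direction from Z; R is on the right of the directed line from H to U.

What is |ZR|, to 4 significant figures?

22.57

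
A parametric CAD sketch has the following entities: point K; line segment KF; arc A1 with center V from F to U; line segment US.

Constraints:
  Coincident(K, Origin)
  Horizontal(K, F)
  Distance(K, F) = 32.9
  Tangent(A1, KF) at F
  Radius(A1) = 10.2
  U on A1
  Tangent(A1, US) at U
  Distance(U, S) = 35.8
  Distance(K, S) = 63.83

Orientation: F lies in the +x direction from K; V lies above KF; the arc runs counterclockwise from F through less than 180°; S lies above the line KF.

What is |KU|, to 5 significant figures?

44.170

K is at the origin; KF is horizontal with |KF| = 32.9 and F on the +x side, so F = (32.900, 0.0000). The tangent condition forces VF to be normal to KF, so V = F + (0, 10.2) = (32.900, 10.200). Since VU ⟂ US (tangency), |VS| = √(10.2² + 35.8²) = 37.225 regardless of where U sits on A1. So S lies on both circle(K, 63.83) and circle(V, 37.225); the above-KF intersection is S = (44.793, 45.474). U is the foot of the tangent from S: U = (43.088, 9.7144).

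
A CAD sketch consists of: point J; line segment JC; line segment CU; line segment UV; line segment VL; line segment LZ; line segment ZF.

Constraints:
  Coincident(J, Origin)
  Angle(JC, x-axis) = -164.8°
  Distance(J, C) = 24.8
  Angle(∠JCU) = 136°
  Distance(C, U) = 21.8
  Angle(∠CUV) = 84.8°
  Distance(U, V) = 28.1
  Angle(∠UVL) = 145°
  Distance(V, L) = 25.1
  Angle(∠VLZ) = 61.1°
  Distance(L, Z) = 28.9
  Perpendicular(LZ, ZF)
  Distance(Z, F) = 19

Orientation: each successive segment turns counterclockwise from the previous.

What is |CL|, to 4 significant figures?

47.25

J is at the origin; JC runs at -164.8° with length 24.8, so C = (-23.93, -6.502). ∠JCU = 136.0° gives CU at -120.8° from the x-axis; with |CU| = 21.8, U = (-35.09, -25.23). ∠CUV = 84.8° gives UV at -25.60° from the x-axis; with |UV| = 28.1, V = (-9.753, -37.37). ∠UVL = 145.0° gives VL at 9.400° from the x-axis; with |VL| = 25.1, L = (15.01, -33.27). Then |CL| = |L − C| = 47.25.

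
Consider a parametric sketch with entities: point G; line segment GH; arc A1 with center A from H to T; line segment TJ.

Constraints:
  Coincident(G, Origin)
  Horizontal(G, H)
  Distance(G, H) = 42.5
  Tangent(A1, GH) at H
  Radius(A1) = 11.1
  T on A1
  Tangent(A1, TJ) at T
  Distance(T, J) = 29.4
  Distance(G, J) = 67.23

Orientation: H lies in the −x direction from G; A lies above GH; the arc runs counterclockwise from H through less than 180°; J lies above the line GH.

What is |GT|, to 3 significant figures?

38.9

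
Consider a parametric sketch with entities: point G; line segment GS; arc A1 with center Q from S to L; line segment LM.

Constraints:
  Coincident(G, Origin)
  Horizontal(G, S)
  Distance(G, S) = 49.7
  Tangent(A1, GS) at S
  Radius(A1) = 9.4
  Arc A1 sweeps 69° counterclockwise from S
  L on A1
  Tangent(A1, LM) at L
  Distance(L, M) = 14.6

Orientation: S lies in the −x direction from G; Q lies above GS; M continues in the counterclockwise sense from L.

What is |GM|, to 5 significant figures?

40.749

G is at the origin; GS is horizontal with |GS| = 49.7 and S on the −x side, so S = (-49.700, 0.0000). Since A1 is tangent to GS there, QS ⟂ GS, so Q = S + (0, 9.4) = (-49.700, 9.4000). On A1, S sits at bearing -90° from Q; a 69° counterclockwise sweep puts L at bearing -21°, so L = Q + 9.4·(cos -21°, sin -21°) = (-40.924, 6.0313). A1 meets LM tangentially, so QL is at right angles to LM, so LM runs along (−sin -21°, cos -21°); with |LM| = 14.6, M = (-35.692, 19.662). Then |GM| = |M − G| = 40.749.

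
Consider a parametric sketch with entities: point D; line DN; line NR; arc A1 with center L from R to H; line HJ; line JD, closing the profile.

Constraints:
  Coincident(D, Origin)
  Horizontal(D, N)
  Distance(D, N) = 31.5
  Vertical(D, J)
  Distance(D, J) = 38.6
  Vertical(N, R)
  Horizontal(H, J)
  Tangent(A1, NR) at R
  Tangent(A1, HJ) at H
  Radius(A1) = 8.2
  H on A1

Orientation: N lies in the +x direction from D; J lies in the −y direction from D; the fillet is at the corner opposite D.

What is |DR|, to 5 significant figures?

43.777

D is at the origin; DN is horizontal with |DN| = 31.5 and N on the +x side, so N = (31.500, 0.0000). D and J share the same x with |DJ| = 38.6 and J on the −y side, so J = (0.0000, -38.600). The virtual corner opposite D is at (31.500, -38.600). Tangency of A1 to NR means the radius LR is perpendicular to NR and the tangent condition forces LH to be normal to HJ, with radius 8.2, so the center L sits 8.2 in from both sides at L = (23.300, -30.400). That places the tangent points at R = (31.500, -30.400) on NR and H = (23.300, -38.600) on HJ. Then |DR| = |R − D| = 43.777.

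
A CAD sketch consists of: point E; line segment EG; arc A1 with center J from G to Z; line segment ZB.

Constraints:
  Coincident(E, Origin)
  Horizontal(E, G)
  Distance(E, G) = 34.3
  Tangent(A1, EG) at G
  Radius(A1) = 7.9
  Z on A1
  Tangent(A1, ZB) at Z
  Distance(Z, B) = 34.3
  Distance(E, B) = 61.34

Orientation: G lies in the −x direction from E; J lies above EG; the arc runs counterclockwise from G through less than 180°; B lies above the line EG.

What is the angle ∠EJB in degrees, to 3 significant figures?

121°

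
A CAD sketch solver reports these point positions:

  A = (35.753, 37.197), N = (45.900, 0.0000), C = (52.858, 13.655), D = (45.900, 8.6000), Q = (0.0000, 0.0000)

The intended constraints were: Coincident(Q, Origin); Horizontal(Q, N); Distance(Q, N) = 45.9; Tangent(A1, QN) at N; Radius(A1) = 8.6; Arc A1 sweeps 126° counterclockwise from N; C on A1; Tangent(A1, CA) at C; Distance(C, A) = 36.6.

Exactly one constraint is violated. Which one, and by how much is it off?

Distance(C, A) = 36.6 — off by 7.50.

Q = (0.00, 0.00) ✓; Q.y = 0.00, N.y = 0.00 ✓; |QN| = 45.90 ✓; ∠(DN, NQ) = 90.00° ✓; |DN| = 8.600 ✓; bearing(D→C) − bearing(D→N) = 126.0° ✓; |DC| = 8.600 ✓; ∠(DC, CA) = 90.00° ✓; |CA| = 29.10 ✗.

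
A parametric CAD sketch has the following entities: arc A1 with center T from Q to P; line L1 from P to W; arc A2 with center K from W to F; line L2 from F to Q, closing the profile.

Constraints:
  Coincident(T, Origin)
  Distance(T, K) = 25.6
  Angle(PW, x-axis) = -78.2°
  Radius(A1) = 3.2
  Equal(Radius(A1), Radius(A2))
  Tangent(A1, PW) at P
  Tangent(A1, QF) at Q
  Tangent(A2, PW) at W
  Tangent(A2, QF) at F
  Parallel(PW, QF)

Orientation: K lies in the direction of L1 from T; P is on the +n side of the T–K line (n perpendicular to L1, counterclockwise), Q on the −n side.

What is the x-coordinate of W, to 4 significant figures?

8.367

Tangency of A1 to both parallel lines with radius 3.2 puts P and Q at T ± 3.2·n: P = (3.132, 0.6544), Q = (-3.132, -0.6544). Equal radii place W and F the same way about K: W = K + 3.2·n = (8.367, -24.40), F = K − 3.2·n = (2.103, -25.71). So W.x = 8.367.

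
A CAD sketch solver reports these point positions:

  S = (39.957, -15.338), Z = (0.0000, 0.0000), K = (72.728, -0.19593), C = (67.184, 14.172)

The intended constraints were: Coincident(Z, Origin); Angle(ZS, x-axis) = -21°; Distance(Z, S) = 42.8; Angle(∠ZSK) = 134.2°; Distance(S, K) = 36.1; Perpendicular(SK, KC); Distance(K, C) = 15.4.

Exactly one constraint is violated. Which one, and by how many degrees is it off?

Perpendicular(SK, KC) — off by 3.70°.

Z = (0.00, 0.00) ✓; ZS at -21.00° ✓; |ZS| = 42.80 ✓; ∠ZSK = 134.2° ✓; |SK| = 36.10 ✓; ∠(SK, KC) = 86.30° ✗; |KC| = 15.40 ✓.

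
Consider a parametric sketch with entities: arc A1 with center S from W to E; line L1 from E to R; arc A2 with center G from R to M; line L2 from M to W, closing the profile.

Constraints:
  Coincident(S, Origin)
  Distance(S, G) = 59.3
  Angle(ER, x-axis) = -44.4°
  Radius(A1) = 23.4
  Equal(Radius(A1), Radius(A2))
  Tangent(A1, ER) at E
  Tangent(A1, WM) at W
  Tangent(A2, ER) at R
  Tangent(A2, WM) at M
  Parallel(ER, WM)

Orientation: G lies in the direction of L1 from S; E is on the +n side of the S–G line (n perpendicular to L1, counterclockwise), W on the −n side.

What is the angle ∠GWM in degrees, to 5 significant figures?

21.534°

The slot axis is L1's direction at -44.4°, so u = (cos -44.4°, sin -44.4°) = (0.71447, -0.69966) and n = (−sin -44.4°, cos -44.4°) = (0.69966, 0.71447). S is at the origin and G lies 59.3 along u from S, so G = 59.3·u = (42.368, -41.490). Tangency of A1 to both parallel lines with radius 23.4 puts E and W at S ± 23.4·n: E = (16.372, 16.719), W = (-16.372, -16.719). Equal radii place R and M the same way about G: R = G + 23.4·n = (58.740, -24.771), M = G − 23.4·n = (25.996, -58.209). Then cos ∠GWM = WG·WM / (|WG||WM|), giving 21.534°.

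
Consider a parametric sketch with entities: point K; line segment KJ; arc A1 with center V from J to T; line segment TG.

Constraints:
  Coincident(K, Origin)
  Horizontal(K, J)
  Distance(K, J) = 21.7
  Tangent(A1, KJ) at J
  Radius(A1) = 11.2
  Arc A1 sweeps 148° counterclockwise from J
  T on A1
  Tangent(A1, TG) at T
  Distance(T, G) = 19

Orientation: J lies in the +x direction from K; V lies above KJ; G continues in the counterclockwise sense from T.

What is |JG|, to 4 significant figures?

32.41

On A1, J sits at bearing -90° from V; a 148° counterclockwise sweep puts T at bearing 58°, so T = V + 11.2·(cos 58°, sin 58°) = (27.64, 20.70). The tangent condition forces VT to be normal to TG, so TG runs along (−sin 58°, cos 58°); with |TG| = 19.0, G = (11.52, 30.77). Then |JG| = |G − J| = 32.41.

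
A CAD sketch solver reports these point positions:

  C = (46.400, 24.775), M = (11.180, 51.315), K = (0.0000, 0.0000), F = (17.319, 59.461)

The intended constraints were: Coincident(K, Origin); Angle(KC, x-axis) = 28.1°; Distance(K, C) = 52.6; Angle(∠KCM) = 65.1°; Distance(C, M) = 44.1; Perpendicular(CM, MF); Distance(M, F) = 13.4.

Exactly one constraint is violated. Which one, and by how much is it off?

Distance(M, F) = 13.4 — off by 3.20.

K = (0.00, 0.00) ✓; KC at 28.10° ✓; |KC| = 52.60 ✓; ∠KCM = 65.10° ✓; |CM| = 44.10 ✓; ∠(CM, MF) = 90.00° ✓; |MF| = 10.20 ✗.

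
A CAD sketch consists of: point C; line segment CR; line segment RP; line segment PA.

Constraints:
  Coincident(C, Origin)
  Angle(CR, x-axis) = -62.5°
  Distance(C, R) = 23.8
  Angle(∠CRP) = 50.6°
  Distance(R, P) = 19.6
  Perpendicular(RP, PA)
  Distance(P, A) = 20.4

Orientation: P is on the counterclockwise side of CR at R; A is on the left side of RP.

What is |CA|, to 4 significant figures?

4.922

C is at the origin; CR runs at -62.5° with length 23.8, so R = 23.8·(cos -62.5°, sin -62.5°) = (10.99, -21.11). ∠CRP = 50.6°, so RP runs at -62.5° + (180° − 50.6°) = 66.90° from the x-axis; with |RP| = 19.6, P = R + 19.6·(cos 66.90°, sin 66.90°) = (18.68, -3.082). RP is perpendicular to PA; with |PA| = 20.4 on the left of RP, A = P + 20.4·(-0.9198, 0.3923) = (-0.08493, 4.921). Then |CA| = |A − C| = 4.922.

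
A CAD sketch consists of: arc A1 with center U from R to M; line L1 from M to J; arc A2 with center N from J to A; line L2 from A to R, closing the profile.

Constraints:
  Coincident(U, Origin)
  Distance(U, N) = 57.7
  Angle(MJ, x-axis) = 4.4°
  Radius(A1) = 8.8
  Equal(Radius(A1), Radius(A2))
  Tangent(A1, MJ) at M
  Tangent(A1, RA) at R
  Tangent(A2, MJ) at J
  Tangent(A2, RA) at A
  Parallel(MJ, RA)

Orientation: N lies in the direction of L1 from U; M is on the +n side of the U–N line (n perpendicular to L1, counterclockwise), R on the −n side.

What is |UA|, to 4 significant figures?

58.37

The slot axis is L1's direction at 4.4°, so u = (cos 4.4°, sin 4.4°) = (0.9971, 0.07672) and n = (−sin 4.4°, cos 4.4°) = (-0.07672, 0.9971). U is at the origin and N lies 57.7 along u from U, so N = 57.7·u = (57.53, 4.427). Tangency of A1 to both parallel lines with radius 8.8 puts M and R at U ± 8.8·n: M = (-0.6751, 8.774), R = (0.6751, -8.774). Equal radii place J and A the same way about N: J = N + 8.8·n = (56.85, 13.20), A = N − 8.8·n = (58.21, -4.347). Then |UA| = |A − U| = 58.37.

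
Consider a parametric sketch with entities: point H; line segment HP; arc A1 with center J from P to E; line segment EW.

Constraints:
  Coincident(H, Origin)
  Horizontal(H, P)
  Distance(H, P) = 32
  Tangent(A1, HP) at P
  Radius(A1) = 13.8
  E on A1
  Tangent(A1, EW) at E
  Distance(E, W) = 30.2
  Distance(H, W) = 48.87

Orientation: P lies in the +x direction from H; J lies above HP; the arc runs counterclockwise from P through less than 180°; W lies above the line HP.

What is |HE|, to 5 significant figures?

47.871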